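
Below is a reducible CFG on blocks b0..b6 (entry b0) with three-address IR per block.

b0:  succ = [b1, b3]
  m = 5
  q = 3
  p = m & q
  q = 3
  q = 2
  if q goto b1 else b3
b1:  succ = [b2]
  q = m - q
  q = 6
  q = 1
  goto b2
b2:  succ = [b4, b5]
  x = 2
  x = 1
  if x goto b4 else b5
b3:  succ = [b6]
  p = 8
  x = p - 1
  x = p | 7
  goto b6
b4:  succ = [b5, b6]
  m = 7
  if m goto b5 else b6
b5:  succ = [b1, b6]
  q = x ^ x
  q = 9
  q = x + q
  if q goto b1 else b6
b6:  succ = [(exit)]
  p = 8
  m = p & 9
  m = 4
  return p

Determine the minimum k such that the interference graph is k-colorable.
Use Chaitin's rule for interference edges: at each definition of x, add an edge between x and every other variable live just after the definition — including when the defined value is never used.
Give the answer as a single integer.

def/use:
  b0: def={m,p,q} ue=∅
  b1: def={q} ue={m,q}
  b2: def={x} ue=∅
  b3: def={p,x} ue=∅
  b4: def={m} ue=∅
  b5: def={q} ue={x}
  b6: def={m,p} ue=∅

Liveness:
  b0 li=∅ lo={m,q}
  b1 li={m,q} lo={m}
  b2 li={m} lo={m,x}
  b3 li=∅ lo=∅
  b4 li={x} lo={m,x}
  b5 li={m,x} lo={m,q}
  b6 li=∅ lo=∅

Interfere edges:
  m: {p,q,x}
  p: {m,x}
  q: {m,x}
  x: {m,p,q}

Chromatic number:
  clique {m,p,x} ⇒ need ≥ 3
  3-colouring: r0={m}  r1={x}  r2={p,q}
  χ = 3

Answer: 3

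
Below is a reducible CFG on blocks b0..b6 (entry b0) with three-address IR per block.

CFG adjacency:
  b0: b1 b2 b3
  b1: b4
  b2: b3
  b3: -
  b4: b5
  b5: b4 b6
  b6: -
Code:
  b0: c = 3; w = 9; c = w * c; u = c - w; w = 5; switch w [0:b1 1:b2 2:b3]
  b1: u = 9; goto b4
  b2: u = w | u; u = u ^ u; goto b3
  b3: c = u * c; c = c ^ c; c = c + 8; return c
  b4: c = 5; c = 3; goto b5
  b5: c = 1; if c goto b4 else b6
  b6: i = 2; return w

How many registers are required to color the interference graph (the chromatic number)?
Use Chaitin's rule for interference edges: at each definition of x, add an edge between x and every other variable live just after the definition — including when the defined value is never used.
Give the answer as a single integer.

def/use:
  b0 def {c,u,w} use ∅
  b1 def {u} use ∅
  b2 def {u} use {u,w}
  b3 def {c} use {c,u}
  b4 def {c} use ∅
  b5 def {c} use ∅
  b6 def {i} use {w}

Live sets:
  b0: in=∅ out={c,u,w}
  b1: in={w} out={w}
  b2: in={c,u,w} out={c,u}
  b3: in={c,u} out=∅
  b4: in={w} out={w}
  b5: in={w} out={w}
  b6: in={w} out=∅

Interfere edges:
  c↔{u,w}
  i↔{w}
  u↔{c,w}
  w↔{c,i,u}

Chromatic number:
  clique {c,u,w} ⇒ need ≥ 3
  assign c→c1 i→c1 u→c2 w→c0 — no edge inside a register ⇒ χ ≤ 3
  χ = 3

Answer: 3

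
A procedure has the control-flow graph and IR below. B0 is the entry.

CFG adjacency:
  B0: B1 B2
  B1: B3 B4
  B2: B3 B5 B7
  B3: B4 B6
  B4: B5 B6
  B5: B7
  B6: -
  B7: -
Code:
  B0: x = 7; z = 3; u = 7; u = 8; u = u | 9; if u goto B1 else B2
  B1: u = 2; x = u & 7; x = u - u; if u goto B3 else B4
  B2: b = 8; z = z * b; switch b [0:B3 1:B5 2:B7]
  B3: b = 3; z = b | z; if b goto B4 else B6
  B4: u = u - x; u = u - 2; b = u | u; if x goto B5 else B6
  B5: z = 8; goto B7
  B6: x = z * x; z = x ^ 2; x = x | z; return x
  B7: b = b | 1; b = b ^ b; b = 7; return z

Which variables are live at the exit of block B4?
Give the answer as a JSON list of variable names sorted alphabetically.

def/use:
  B0 def {u,x,z} use ∅
  B1 def {u,x} use ∅
  B2 def {b,z} use {z}
  B3 def {b,z} use {z}
  B4 def {b,u} use {u,x}
  B5 def {z} use ∅
  B6 def {x,z} use {x,z}
  B7 def {b} use {b,z}

Liveness:
  B0: in=∅ out={u,x,z}
  B1: in={z} out={u,x,z}
  B2: in={u,x,z} out={b,u,x,z}
  B3: in={u,x,z} out={u,x,z}
  B4: in={u,x,z} out={b,x,z}
  B5: in={b} out={b,z}
  B6: in={x,z} out=∅
  B7: in={b,z} out=∅

live-out(B4) = ["b", "x", "z"]

Answer: ["b", "x", "z"]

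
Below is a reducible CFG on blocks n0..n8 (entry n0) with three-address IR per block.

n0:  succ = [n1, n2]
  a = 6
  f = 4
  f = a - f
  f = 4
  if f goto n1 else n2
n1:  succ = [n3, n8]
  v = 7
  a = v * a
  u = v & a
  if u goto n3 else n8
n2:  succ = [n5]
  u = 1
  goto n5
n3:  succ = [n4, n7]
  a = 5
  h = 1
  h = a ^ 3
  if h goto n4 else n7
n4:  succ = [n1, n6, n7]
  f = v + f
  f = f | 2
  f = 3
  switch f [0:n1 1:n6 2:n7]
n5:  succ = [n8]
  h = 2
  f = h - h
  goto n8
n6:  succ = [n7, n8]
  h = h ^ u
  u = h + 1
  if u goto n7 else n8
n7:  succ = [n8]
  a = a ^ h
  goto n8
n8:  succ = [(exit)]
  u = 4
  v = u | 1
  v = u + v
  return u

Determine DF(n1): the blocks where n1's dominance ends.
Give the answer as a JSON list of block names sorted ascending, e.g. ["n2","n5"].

idom tree: n1←n0 n2←n0 n3←n1 n4←n3 n5←n2 n6←n4 n7←n3 n8←n0
Join-block Dom:
  n1: preds {n0,n4}: {n0} ∩ {n0,n1,n3,n4} = {n0}; idom=n0
  n7: preds {n3,n4,n6}: {n0,n1,n3} ∩ {n0,n1,n3,n4} ∩ {n0,n1,n3,n4,n6} = {n0,n1,n3}; idom=n3
  n8: preds {n1,n5,n6,n7}: {n0,n1} ∩ {n0,n2,n5} ∩ {n0,n1,n3,n4,n6} ∩ {n0,n1,n3,n7} = {n0}; idom=n0

Frontier:
  n1←n0: walk · to n0
  n1←n4: walk n4→n3→n1 to n0
  n7←n3: walk · to n3
  n7←n4: walk n4 to n3
  n7←n6: walk n6→n4 to n3
  n8←n1: walk n1 to n0
  n8←n5: walk n5→n2 to n0
  n8←n6: walk n6→n4→n3→n1 to n0
  n8←n7: walk n7→n3→n1 to n0
  n0 → ∅
  n1 → {n1,n8}
  n2 → {n8}
  n3 → {n1,n8}
  n4 → {n1,n7,n8}
  n5 → {n8}
  n6 → {n7,n8}
  n7 → {n8}
  n8 → ∅

DF(n1) = ["n1", "n8"]

Answer: ["n1", "n8"]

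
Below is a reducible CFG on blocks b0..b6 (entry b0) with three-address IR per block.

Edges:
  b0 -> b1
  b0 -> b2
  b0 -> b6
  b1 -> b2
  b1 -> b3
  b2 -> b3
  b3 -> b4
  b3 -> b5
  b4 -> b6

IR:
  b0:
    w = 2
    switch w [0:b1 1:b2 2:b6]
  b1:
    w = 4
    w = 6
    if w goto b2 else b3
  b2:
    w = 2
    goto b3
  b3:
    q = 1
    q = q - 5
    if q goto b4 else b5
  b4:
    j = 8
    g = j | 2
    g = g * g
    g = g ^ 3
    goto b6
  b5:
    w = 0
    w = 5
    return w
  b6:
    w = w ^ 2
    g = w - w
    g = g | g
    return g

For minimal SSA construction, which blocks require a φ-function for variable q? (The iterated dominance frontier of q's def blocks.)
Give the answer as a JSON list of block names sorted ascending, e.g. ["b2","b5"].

Answer: ["b6"]

Derivation:
idom tree: b1←b0 b2←b0 b3←b0 b4←b3 b5←b3 b6←b0
Join-block Dom:
  b2: preds {b0,b1}: {b0} ∩ {b0,b1} = {b0}; idom=b0
  b3: preds {b1,b2}: {b0,b1} ∩ {b0,b2} = {b0}; idom=b0
  b6: preds {b0,b4}: {b0} ∩ {b0,b3,b4} = {b0}; idom=b0

DF derivation:
  b2←b0: walk · to b0
  b2←b1: walk b1 to b0
  b3←b1: walk b1 to b0
  b3←b2: walk b2 to b0
  b6←b0: walk · to b0
  b6←b4: walk b4→b3 to b0
  b0: DF=∅
  b1: DF={b2,b3}
  b2: DF={b3}
  b3: DF={b6}
  b4: DF={b6}
  b5: DF=∅
  b6: DF=∅

φ for q: defs {b3}
  DF⁺ = {b6}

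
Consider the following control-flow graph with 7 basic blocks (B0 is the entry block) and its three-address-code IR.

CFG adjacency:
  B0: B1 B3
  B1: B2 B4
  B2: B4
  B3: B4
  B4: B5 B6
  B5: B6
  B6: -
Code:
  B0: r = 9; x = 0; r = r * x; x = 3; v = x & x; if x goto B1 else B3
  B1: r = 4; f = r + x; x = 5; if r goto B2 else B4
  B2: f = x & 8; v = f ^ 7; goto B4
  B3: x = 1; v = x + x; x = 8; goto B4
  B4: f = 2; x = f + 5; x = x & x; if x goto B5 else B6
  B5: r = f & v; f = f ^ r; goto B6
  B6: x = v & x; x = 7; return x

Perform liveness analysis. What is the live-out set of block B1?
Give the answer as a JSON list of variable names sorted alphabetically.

Block summaries:
  B0: {r,v,x} / ∅
  B1: {f,r,x} / {x}
  B2: {f,v} / {x}
  B3: {v,x} / ∅
  B4: {f,x} / ∅
  B5: {f,r} / {f,v}
  B6: {x} / {v,x}

Liveness:
  B0 li=∅ lo={v,x}
  B1 li={v,x} lo={v,x}
  B2 li={x} lo={v}
  B3 li=∅ lo={v}
  B4 li={v} lo={f,v,x}
  B5 li={f,v,x} lo={v,x}
  B6 li={v,x} lo=∅

live-out(B1) = ["v", "x"]

Answer: ["v", "x"]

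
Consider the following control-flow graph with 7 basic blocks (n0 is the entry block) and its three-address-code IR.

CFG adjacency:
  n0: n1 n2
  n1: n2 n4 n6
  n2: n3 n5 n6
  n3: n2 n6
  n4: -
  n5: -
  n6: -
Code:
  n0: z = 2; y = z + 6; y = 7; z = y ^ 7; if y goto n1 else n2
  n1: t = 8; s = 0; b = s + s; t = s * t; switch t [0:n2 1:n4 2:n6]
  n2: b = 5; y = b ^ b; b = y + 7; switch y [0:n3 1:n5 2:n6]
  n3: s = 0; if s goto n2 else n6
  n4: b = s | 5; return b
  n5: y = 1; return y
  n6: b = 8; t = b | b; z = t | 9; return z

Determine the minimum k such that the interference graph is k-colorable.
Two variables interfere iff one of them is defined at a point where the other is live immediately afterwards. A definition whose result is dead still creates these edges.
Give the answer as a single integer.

Block summaries:
  n0: {y,z} / ∅
  n1: {b,s,t} / ∅
  n2: {b,y} / ∅
  n3: {s} / ∅
  n4: {b} / {s}
  n5: {y} / ∅
  n6: {b,t,z} / ∅

Liveness:
  live n0: ∅→∅
  live n1: ∅→{s}
  live n2: ∅→∅
  live n3: ∅→∅
  live n4: {s}→∅
  live n5: ∅→∅
  live n6: ∅→∅

Conflict graph:
  b — {s,t,y}
  s — {b,t}
  t — {b,s}
  y — {b,z}
  z — {y}

Chromatic number:
  lower bound: {b,s,t} mutually conflict ⇒ χ ≥ 3
  assign b→c0 s→c1 t→c2 y→c1 z→c0 — no edge inside a register ⇒ χ ≤ 3
  χ = 3

Answer: 3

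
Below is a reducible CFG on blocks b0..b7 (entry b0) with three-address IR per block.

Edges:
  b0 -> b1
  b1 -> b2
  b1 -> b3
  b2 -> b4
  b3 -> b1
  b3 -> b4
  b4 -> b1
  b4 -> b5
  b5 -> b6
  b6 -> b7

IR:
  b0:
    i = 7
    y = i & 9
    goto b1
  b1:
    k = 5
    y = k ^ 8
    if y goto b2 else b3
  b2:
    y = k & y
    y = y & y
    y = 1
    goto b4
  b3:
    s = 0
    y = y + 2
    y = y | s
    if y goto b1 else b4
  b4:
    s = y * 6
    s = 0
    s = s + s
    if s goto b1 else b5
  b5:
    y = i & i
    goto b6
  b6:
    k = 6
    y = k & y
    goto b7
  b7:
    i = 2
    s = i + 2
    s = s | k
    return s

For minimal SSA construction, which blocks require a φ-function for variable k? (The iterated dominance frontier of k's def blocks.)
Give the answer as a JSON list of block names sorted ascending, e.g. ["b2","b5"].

Answer: ["b1"]

Derivation:
idom tree: b1←b0 b2←b1 b3←b1 b4←b1 b5←b4 b6←b5 b7←b6
Dom at joins:
  b1: preds {b0,b3,b4}: {b0} ∩ {b0,b1,b3} ∩ {b0,b1,b4} = {b0}; idom=b0
  b4: preds {b2,b3}: {b0,b1,b2} ∩ {b0,b1,b3} = {b0,b1}; idom=b1

DF walk-up:
  b1←b0: walk · to b0
  b1←b3: walk b3→b1 to b0
  b1←b4: walk b4→b1 to b0
  b4←b2: walk b2 to b1
  b4←b3: walk b3 to b1
  b0: DF=∅
  b1: DF={b1}
  b2: DF={b4}
  b3: DF={b1,b4}
  b4: DF={b1}
  b5: DF=∅
  b6: DF=∅
  b7: DF=∅

φ for k: defs {b1,b6}
  DF⁺ = {b1}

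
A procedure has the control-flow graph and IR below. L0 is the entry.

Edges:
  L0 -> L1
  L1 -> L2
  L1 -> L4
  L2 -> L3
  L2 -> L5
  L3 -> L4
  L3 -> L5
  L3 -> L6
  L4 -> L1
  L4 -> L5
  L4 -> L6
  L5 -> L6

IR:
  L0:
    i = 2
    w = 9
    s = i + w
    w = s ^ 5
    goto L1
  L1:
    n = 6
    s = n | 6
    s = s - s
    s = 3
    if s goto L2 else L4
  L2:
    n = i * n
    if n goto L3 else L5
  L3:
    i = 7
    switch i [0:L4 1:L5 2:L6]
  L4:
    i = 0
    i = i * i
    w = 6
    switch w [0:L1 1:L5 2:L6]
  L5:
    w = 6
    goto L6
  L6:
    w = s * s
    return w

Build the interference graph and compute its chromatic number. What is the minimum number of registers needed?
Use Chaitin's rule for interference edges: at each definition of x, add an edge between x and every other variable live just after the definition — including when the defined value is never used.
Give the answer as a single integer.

Answer: 3

Working:
Block summaries:
  L0: {i,s,w} / ∅
  L1: {n,s} / ∅
  L2: {n} / {i,n}
  L3: {i} / ∅
  L4: {i,w} / ∅
  L5: {w} / ∅
  L6: {w} / {s}

Backward fixpoint:
  live L0: ∅→{i}
  live L1: {i}→{i,n,s}
  live L2: {i,n,s}→{s}
  live L3: {s}→{s}
  live L4: {s}→{i,s}
  live L5: {s}→{s}
  live L6: {s}→∅

Conflict graph:
  i: {n,s,w}
  n: {i,s}
  s: {i,n,w}
  w: {i,s}

Chromatic number:
  {i,n,s} pairwise interfere (3-clique) ⇒ χ ≥ 3
  3-colouring: c0={i}  c1={s}  c2={n,w}
  χ = 3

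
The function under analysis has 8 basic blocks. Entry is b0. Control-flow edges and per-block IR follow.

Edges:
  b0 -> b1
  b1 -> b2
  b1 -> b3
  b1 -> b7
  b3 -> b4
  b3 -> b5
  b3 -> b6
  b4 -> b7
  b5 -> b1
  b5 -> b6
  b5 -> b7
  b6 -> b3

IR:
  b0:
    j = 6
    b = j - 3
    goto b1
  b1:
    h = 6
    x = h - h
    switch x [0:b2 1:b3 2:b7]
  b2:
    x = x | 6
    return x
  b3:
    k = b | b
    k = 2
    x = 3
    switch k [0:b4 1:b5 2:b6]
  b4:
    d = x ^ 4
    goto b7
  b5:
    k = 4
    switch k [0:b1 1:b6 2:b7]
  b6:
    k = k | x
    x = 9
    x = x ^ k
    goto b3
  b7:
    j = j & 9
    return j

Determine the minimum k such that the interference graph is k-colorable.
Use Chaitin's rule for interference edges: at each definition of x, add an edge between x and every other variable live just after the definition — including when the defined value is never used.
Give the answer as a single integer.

Per-block:
  b0 def {b,j} use ∅
  b1 def {h,x} use ∅
  b2 def {x} use {x}
  b3 def {k,x} use {b}
  b4 def {d} use {x}
  b5 def {k} use ∅
  b6 def {k,x} use {k,x}
  b7 def {j} use {j}

Live sets:
  b0 li=∅ lo={b,j}
  b1 li={b,j} lo={b,j,x}
  b2 li={x} lo=∅
  b3 li={b,j} lo={b,j,k,x}
  b4 li={j,x} lo={j}
  b5 li={b,j,x} lo={b,j,k,x}
  b6 li={b,j,k,x} lo={b,j}
  b7 li={j} lo=∅

Interference:
  b: {h,j,k,x}
  d: {j}
  h: {b,j}
  j: {b,d,h,k,x}
  k: {b,j,x}
  x: {b,j,k}

Chromatic number:
  clique {b,j,k,x} ⇒ need ≥ 4
  4-colouring: R0={j}  R1={b,d}  R2={h,k}  R3={x}
  χ = 4

Answer: 4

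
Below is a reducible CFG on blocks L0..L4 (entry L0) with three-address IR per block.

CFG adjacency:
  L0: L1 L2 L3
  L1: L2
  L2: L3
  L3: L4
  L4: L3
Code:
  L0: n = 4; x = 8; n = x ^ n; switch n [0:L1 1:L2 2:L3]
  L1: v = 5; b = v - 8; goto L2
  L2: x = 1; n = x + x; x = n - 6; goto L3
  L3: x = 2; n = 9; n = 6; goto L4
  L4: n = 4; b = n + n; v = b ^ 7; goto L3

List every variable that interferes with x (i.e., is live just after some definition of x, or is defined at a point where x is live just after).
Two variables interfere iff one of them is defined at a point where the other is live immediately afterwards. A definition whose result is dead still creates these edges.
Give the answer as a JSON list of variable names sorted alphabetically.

def/use:
  L0: def={n,x} ue=∅
  L1: def={b,v} ue=∅
  L2: def={n,x} ue=∅
  L3: def={n,x} ue=∅
  L4: def={b,n,v} ue=∅

Liveness:
  L0 li=∅ lo=∅
  L1 li=∅ lo=∅
  L2 li=∅ lo=∅
  L3 li=∅ lo=∅
  L4 li=∅ lo=∅

Interference:
  b↔∅
  n↔{x}
  v↔∅
  x↔{n}

N(x) = ["n"]

Answer: ["n"]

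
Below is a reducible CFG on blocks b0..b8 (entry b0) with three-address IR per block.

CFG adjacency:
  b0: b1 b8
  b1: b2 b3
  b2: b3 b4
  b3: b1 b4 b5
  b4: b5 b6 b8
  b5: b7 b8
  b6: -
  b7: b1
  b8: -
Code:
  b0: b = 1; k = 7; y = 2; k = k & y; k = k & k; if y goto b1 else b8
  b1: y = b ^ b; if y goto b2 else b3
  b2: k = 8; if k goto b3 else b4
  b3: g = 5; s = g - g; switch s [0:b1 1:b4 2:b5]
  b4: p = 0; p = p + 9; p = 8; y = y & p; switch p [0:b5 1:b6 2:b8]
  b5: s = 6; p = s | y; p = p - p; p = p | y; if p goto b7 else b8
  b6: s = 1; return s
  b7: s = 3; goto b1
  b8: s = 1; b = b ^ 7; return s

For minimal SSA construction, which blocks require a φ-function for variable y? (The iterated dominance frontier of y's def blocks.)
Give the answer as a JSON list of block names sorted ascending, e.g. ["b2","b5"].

Answer: ["b1", "b5", "b8"]

Analysis:
idom tree: b1←b0 b2←b1 b3←b1 b4←b1 b5←b1 b6←b4 b7←b5 b8←b0
Dom∩ at merges:
  b1: preds {b0,b3,b7}: {b0} ∩ {b0,b1,b3} ∩ {b0,b1,b5,b7} = {b0}; idom=b0
  b3: preds {b1,b2}: {b0,b1} ∩ {b0,b1,b2} = {b0,b1}; idom=b1
  b4: preds {b2,b3}: {b0,b1,b2} ∩ {b0,b1,b3} = {b0,b1}; idom=b1
  b5: preds {b3,b4}: {b0,b1,b3} ∩ {b0,b1,b4} = {b0,b1}; idom=b1
  b8: preds {b0,b4,b5}: {b0} ∩ {b0,b1,b4} ∩ {b0,b1,b5} = {b0}; idom=b0

DF walk-up:
  join b1 pred b0: · stop@b0
  join b1 pred b3: b3→b1 stop@b0
  join b1 pred b7: b7→b5→b1 stop@b0
  join b3 pred b1: · stop@b1
  join b3 pred b2: b2 stop@b1
  join b4 pred b2: b2 stop@b1
  join b4 pred b3: b3 stop@b1
  join b5 pred b3: b3 stop@b1
  join b5 pred b4: b4 stop@b1
  join b8 pred b0: · stop@b0
  join b8 pred b4: b4→b1 stop@b0
  join b8 pred b5: b5→b1 stop@b0
  DF(b0)=∅
  DF(b1)={b1,b8}
  DF(b2)={b3,b4}
  DF(b3)={b1,b4,b5}
  DF(b4)={b5,b8}
  DF(b5)={b1,b8}
  DF(b6)=∅
  DF(b7)={b1}
  DF(b8)=∅

φ for y: defs {b0,b1,b4}
  DF⁺ = {b1,b5,b8}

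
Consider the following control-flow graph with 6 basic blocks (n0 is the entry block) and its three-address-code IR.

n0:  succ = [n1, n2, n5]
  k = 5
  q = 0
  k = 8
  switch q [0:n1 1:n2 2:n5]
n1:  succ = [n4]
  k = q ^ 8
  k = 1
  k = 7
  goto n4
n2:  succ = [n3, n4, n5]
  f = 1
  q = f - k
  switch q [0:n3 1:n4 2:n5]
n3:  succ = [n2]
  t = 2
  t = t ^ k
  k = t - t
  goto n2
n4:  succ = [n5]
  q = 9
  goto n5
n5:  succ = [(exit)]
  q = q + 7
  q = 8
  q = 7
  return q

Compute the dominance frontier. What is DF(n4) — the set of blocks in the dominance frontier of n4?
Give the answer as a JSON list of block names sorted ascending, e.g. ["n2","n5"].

Answer: ["n5"]

Analysis:
idom tree: n1←n0 n2←n0 n3←n2 n4←n0 n5←n0
Dom at joins:
  n2: preds {n0,n3}: {n0} ∩ {n0,n2,n3} = {n0}; idom=n0
  n4: preds {n1,n2}: {n0,n1} ∩ {n0,n2} = {n0}; idom=n0
  n5: preds {n0,n2,n4}: {n0} ∩ {n0,n2} ∩ {n0,n4} = {n0}; idom=n0

DF walk-up:
  join n2 pred n0: · stop@n0
  join n2 pred n3: n3→n2 stop@n0
  join n4 pred n1: n1 stop@n0
  join n4 pred n2: n2 stop@n0
  join n5 pred n0: · stop@n0
  join n5 pred n2: n2 stop@n0
  join n5 pred n4: n4 stop@n0
  n0: DF=∅
  n1: DF={n4}
  n2: DF={n2,n4,n5}
  n3: DF={n2}
  n4: DF={n5}
  n5: DF=∅

DF(n4) = ["n5"]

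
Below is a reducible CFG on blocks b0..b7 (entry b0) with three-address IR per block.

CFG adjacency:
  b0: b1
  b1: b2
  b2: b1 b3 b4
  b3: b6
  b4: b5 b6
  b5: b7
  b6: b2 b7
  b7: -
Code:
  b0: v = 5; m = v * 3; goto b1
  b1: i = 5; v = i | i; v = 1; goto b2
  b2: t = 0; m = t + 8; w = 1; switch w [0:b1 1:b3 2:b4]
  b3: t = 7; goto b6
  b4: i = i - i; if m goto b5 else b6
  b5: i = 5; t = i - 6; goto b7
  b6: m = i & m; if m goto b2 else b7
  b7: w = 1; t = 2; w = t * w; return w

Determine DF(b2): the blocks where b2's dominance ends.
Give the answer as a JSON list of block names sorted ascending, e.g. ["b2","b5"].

Answer: ["b1", "b2"]

Analysis:
idom tree: b1←b0 b2←b1 b3←b2 b4←b2 b5←b4 b6←b2 b7←b2
Dom∩ at merges:
  b1: preds {b0,b2}: {b0} ∩ {b0,b1,b2} = {b0}; idom=b0
  b2: preds {b1,b6}: {b0,b1} ∩ {b0,b1,b2,b6} = {b0,b1}; idom=b1
  b6: preds {b3,b4}: {b0,b1,b2,b3} ∩ {b0,b1,b2,b4} = {b0,b1,b2}; idom=b2
  b7: preds {b5,b6}: {b0,b1,b2,b4,b5} ∩ {b0,b1,b2,b6} = {b0,b1,b2}; idom=b2

Frontier:
  b1←b0: walk · to b0
  b1←b2: walk b2→b1 to b0
  b2←b1: walk · to b1
  b2←b6: walk b6→b2 to b1
  b6←b3: walk b3 to b2
  b6←b4: walk b4 to b2
  b7←b5: walk b5→b4 to b2
  b7←b6: walk b6 to b2
  b0 → ∅
  b1 → {b1}
  b2 → {b1,b2}
  b3 → {b6}
  b4 → {b6,b7}
  b5 → {b7}
  b6 → {b2,b7}
  b7 → ∅

DF(b2) = ["b1", "b2"]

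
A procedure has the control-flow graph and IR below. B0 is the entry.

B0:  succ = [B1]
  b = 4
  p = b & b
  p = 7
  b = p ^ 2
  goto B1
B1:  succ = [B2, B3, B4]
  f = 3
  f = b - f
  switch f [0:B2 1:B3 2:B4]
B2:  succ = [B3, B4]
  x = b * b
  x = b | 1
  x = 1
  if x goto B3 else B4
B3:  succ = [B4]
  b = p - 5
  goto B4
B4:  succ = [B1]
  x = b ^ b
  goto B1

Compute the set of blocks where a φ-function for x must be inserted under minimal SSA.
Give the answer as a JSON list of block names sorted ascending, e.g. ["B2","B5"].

Answer: ["B1", "B3", "B4"]

Working:
idom tree: B1←B0 B2←B1 B3←B1 B4←B1
Dom at joins:
  B1: preds {B0,B4}: {B0} ∩ {B0,B1,B4} = {B0}; idom=B0
  B3: preds {B1,B2}: {B0,B1} ∩ {B0,B1,B2} = {B0,B1}; idom=B1
  B4: preds {B1,B2,B3}: {B0,B1} ∩ {B0,B1,B2} ∩ {B0,B1,B3} = {B0,B1}; idom=B1

Frontier:
  B1←B0: walk · to B0
  B1←B4: walk B4→B1 to B0
  B3←B1: walk · to B1
  B3←B2: walk B2 to B1
  B4←B1: walk · to B1
  B4←B2: walk B2 to B1
  B4←B3: walk B3 to B1
  DF(B0)=∅
  DF(B1)={B1}
  DF(B2)={B3,B4}
  DF(B3)={B4}
  DF(B4)={B1}

φ for x: defs {B2,B4}
  DF⁺ = {B1,B3,B4}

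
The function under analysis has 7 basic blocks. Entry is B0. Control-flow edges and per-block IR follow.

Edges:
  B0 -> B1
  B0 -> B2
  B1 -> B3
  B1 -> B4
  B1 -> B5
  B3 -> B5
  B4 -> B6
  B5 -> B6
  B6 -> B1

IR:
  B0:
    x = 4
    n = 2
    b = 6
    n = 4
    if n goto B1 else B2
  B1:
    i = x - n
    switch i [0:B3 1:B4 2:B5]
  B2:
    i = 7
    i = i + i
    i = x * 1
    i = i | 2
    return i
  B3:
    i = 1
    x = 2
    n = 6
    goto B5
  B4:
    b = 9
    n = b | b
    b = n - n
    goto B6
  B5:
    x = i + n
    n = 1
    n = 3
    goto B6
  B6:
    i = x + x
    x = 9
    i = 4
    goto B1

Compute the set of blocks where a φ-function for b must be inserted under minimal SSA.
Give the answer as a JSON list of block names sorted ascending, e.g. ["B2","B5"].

idom tree: B1←B0 B2←B0 B3←B1 B4←B1 B5←B1 B6←B1
Join-block Dom:
  B1: preds {B0,B6}: {B0} ∩ {B0,B1,B6} = {B0}; idom=B0
  B5: preds {B1,B3}: {B0,B1} ∩ {B0,B1,B3} = {B0,B1}; idom=B1
  B6: preds {B4,B5}: {B0,B1,B4} ∩ {B0,B1,B5} = {B0,B1}; idom=B1

Frontier:
  B1←B0: walk · to B0
  B1←B6: walk B6→B1 to B0
  B5←B1: walk · to B1
  B5←B3: walk B3 to B1
  B6←B4: walk B4 to B1
  B6←B5: walk B5 to B1
  B0: DF=∅
  B1: DF={B1}
  B2: DF=∅
  B3: DF={B5}
  B4: DF={B6}
  B5: DF={B6}
  B6: DF={B1}

φ for b: defs {B0,B4}
  DF⁺ = {B1,B6}

Answer: ["B1", "B6"]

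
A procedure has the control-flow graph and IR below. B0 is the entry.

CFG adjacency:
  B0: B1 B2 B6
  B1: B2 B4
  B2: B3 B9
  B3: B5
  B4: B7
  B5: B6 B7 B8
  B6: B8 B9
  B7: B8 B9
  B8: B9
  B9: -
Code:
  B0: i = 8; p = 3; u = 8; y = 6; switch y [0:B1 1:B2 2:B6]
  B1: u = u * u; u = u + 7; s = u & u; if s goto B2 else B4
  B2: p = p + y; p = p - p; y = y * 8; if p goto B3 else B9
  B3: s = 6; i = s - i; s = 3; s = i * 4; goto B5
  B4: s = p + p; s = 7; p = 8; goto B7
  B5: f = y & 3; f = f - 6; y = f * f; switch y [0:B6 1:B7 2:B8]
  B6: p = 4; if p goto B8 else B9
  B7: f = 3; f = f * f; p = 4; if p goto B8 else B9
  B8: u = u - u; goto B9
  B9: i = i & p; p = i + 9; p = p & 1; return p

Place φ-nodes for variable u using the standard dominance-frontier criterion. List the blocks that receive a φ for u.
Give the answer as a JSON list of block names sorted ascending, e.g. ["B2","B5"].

Answer: ["B2", "B6", "B7", "B8", "B9"]

Analysis:
idom tree: B1←B0 B2←B0 B3←B2 B4←B1 B5←B3 B6←B0 B7←B0 B8←B0 B9←B0
Join-block Dom:
  B2: preds {B0,B1}: {B0} ∩ {B0,B1} = {B0}; idom=B0
  B6: preds {B0,B5}: {B0} ∩ {B0,B2,B3,B5} = {B0}; idom=B0
  B7: preds {B4,B5}: {B0,B1,B4} ∩ {B0,B2,B3,B5} = {B0}; idom=B0
  B8: preds {B5,B6,B7}: {B0,B2,B3,B5} ∩ {B0,B6} ∩ {B0,B7} = {B0}; idom=B0
  B9: preds {B2,B6,B7,B8}: {B0,B2} ∩ {B0,B6} ∩ {B0,B7} ∩ {B0,B8} = {B0}; idom=B0

DF walk-up:
  join B2 pred B0: · stop@B0
  join B2 pred B1: B1 stop@B0
  join B6 pred B0: · stop@B0
  join B6 pred B5: B5→B3→B2 stop@B0
  join B7 pred B4: B4→B1 stop@B0
  join B7 pred B5: B5→B3→B2 stop@B0
  join B8 pred B5: B5→B3→B2 stop@B0
  join B8 pred B6: B6 stop@B0
  join B8 pred B7: B7 stop@B0
  join B9 pred B2: B2 stop@B0
  join B9 pred B6: B6 stop@B0
  join B9 pred B7: B7 stop@B0
  join B9 pred B8: B8 stop@B0
  B0: DF=∅
  B1: DF={B2,B7}
  B2: DF={B6,B7,B8,B9}
  B3: DF={B6,B7,B8}
  B4: DF={B7}
  B5: DF={B6,B7,B8}
  B6: DF={B8,B9}
  B7: DF={B8,B9}
  B8: DF={B9}
  B9: DF=∅

φ for u: defs {B0,B1,B8}
  DF⁺ = {B2,B6,B7,B8,B9}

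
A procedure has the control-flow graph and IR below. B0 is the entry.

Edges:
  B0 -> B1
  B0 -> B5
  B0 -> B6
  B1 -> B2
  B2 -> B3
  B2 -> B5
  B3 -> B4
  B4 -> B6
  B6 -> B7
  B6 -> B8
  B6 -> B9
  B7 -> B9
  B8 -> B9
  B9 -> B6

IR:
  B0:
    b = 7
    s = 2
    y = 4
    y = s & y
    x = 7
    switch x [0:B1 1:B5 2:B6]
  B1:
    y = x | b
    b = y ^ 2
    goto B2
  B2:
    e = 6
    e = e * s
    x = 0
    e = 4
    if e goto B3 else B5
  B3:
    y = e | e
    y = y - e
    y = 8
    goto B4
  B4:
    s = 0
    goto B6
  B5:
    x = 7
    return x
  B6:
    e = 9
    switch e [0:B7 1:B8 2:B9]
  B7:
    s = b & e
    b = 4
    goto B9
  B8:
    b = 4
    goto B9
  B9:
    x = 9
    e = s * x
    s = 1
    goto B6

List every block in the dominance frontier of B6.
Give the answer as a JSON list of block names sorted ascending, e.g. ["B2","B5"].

idom tree: B1←B0 B2←B1 B3←B2 B4←B3 B5←B0 B6←B0 B7←B6 B8←B6 B9←B6
Join-block Dom:
  B5: preds {B0,B2}: {B0} ∩ {B0,B1,B2} = {B0}; idom=B0
  B6: preds {B0,B4,B9}: {B0} ∩ {B0,B1,B2,B3,B4} ∩ {B0,B6,B9} = {B0}; idom=B0
  B9: preds {B6,B7,B8}: {B0,B6} ∩ {B0,B6,B7} ∩ {B0,B6,B8} = {B0,B6}; idom=B6

DF derivation:
  B5←B0: walk · to B0
  B5←B2: walk B2→B1 to B0
  B6←B0: walk · to B0
  B6←B4: walk B4→B3→B2→B1 to B0
  B6←B9: walk B9→B6 to B0
  B9←B6: walk · to B6
  B9←B7: walk B7 to B6
  B9←B8: walk B8 to B6
  DF(B0)=∅
  DF(B1)={B5,B6}
  DF(B2)={B5,B6}
  DF(B3)={B6}
  DF(B4)={B6}
  DF(B5)=∅
  DF(B6)={B6}
  DF(B7)={B9}
  DF(B8)={B9}
  DF(B9)={B6}

DF(B6) = ["B6"]

Answer: ["B6"]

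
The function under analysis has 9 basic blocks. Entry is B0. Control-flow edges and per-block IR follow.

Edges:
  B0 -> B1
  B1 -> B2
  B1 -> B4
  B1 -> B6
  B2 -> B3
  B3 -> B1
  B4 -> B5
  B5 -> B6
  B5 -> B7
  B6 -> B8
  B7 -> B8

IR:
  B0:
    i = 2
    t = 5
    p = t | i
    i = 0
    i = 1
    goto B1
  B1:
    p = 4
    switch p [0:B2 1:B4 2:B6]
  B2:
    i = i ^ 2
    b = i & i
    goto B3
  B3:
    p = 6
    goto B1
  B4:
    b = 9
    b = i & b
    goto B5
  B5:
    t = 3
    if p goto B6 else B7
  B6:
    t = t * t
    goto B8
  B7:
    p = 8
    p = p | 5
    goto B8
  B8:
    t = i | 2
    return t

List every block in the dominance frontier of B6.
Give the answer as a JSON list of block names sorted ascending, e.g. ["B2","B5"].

Answer: ["B8"]

Analysis:
idom tree: B1←B0 B2←B1 B3←B2 B4←B1 B5←B4 B6←B1 B7←B5 B8←B1
Dom at joins:
  B1: preds {B0,B3}: {B0} ∩ {B0,B1,B2,B3} = {B0}; idom=B0
  B6: preds {B1,B5}: {B0,B1} ∩ {B0,B1,B4,B5} = {B0,B1}; idom=B1
  B8: preds {B6,B7}: {B0,B1,B6} ∩ {B0,B1,B4,B5,B7} = {B0,B1}; idom=B1

Frontier:
  B1←B0: walk · to B0
  B1←B3: walk B3→B2→B1 to B0
  B6←B1: walk · to B1
  B6←B5: walk B5→B4 to B1
  B8←B6: walk B6 to B1
  B8←B7: walk B7→B5→B4 to B1
  B0: DF=∅
  B1: DF={B1}
  B2: DF={B1}
  B3: DF={B1}
  B4: DF={B6,B8}
  B5: DF={B6,B8}
  B6: DF={B8}
  B7: DF={B8}
  B8: DF=∅

DF(B6) = ["B8"]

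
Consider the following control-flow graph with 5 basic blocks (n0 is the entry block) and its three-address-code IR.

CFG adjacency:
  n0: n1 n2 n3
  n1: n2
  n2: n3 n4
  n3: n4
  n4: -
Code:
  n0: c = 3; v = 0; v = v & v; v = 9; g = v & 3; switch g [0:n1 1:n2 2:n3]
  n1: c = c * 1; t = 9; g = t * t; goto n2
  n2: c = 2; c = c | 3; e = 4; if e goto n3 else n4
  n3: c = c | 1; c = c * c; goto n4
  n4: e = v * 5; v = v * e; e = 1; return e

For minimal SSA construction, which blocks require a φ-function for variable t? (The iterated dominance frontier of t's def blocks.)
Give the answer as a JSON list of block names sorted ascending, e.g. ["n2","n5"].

Answer: ["n2", "n3", "n4"]

Derivation:
idom tree: n1←n0 n2←n0 n3←n0 n4←n0
Dom∩ at merges:
  n2: preds {n0,n1}: {n0} ∩ {n0,n1} = {n0}; idom=n0
  n3: preds {n0,n2}: {n0} ∩ {n0,n2} = {n0}; idom=n0
  n4: preds {n2,n3}: {n0,n2} ∩ {n0,n3} = {n0}; idom=n0

DF walk-up:
  n2←n0: walk · to n0
  n2←n1: walk n1 to n0
  n3←n0: walk · to n0
  n3←n2: walk n2 to n0
  n4←n2: walk n2 to n0
  n4←n3: walk n3 to n0
  n0: DF=∅
  n1: DF={n2}
  n2: DF={n3,n4}
  n3: DF={n4}
  n4: DF=∅

φ for t: defs {n1}
  DF⁺ = {n2,n3,n4}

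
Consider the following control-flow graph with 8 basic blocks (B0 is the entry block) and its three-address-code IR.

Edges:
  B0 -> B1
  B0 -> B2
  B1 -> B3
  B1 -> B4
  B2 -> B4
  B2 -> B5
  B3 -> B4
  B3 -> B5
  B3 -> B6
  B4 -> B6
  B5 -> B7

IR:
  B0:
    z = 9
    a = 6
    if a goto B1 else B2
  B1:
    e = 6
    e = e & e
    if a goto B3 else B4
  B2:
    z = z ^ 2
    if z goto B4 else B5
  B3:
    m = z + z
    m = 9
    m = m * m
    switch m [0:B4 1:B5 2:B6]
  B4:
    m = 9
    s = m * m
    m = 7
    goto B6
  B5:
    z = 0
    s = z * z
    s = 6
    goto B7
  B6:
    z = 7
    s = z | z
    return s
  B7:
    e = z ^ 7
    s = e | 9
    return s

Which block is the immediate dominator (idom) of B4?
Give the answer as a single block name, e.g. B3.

Answer: B0

Analysis:
idom tree: B1←B0 B2←B0 B3←B1 B4←B0 B5←B0 B6←B0 B7←B5
Dom at joins:
  B4: preds {B1,B2,B3}: {B0,B1} ∩ {B0,B2} ∩ {B0,B1,B3} = {B0}; idom=B0
  B5: preds {B2,B3}: {B0,B2} ∩ {B0,B1,B3} = {B0}; idom=B0
  B6: preds {B3,B4}: {B0,B1,B3} ∩ {B0,B4} = {B0}; idom=B0

idom(B4) = B0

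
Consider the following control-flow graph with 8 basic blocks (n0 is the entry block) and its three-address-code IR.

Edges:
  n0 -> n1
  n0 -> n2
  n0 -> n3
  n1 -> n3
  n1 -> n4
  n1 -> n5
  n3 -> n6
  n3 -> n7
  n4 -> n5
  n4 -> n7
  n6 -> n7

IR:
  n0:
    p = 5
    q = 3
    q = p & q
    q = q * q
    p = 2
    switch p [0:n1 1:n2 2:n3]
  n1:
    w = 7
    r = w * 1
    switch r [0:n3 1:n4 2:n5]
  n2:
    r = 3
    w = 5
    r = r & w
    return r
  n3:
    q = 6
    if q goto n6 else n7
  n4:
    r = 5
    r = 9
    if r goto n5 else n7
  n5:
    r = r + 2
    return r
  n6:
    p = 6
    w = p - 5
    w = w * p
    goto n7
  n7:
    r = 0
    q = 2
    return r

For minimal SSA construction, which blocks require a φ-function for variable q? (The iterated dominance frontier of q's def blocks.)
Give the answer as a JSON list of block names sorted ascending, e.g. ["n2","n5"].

Answer: ["n7"]

Analysis:
idom tree: n1←n0 n2←n0 n3←n0 n4←n1 n5←n1 n6←n3 n7←n0
Dom∩ at merges:
  n3: preds {n0,n1}: {n0} ∩ {n0,n1} = {n0}; idom=n0
  n5: preds {n1,n4}: {n0,n1} ∩ {n0,n1,n4} = {n0,n1}; idom=n1
  n7: preds {n3,n4,n6}: {n0,n3} ∩ {n0,n1,n4} ∩ {n0,n3,n6} = {n0}; idom=n0

DF walk-up:
  n3←n0: walk · to n0
  n3←n1: walk n1 to n0
  n5←n1: walk · to n1
  n5←n4: walk n4 to n1
  n7←n3: walk n3 to n0
  n7←n4: walk n4→n1 to n0
  n7←n6: walk n6→n3 to n0
  n0: DF=∅
  n1: DF={n3,n7}
  n2: DF=∅
  n3: DF={n7}
  n4: DF={n5,n7}
  n5: DF=∅
  n6: DF={n7}
  n7: DF=∅

φ for q: defs {n0,n3,n7}
  DF⁺ = {n7}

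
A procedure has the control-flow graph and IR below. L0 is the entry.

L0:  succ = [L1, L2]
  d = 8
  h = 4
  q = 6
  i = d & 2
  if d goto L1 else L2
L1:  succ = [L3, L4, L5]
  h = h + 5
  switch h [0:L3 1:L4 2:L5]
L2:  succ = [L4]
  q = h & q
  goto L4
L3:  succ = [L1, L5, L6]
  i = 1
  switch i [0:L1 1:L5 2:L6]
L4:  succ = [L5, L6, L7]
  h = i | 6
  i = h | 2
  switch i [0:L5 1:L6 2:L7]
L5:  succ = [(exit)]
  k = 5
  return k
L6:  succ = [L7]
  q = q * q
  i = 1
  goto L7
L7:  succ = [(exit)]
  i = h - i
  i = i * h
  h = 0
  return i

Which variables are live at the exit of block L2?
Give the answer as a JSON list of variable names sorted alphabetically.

Answer: ["i", "q"]

Analysis:
Block summaries:
  L0 def {d,h,i,q} use ∅
  L1 def {h} use {h}
  L2 def {q} use {h,q}
  L3 def {i} use ∅
  L4 def {h,i} use {i}
  L5 def {k} use ∅
  L6 def {i,q} use {q}
  L7 def {h,i} use {h,i}

Live sets:
  L0: in=∅ out={h,i,q}
  L1: in={h,i,q} out={h,i,q}
  L2: in={h,i,q} out={i,q}
  L3: in={h,q} out={h,i,q}
  L4: in={i,q} out={h,i,q}
  L5: in=∅ out=∅
  L6: in={h,q} out={h,i}
  L7: in={h,i} out=∅

live-out(L2) = ["i", "q"]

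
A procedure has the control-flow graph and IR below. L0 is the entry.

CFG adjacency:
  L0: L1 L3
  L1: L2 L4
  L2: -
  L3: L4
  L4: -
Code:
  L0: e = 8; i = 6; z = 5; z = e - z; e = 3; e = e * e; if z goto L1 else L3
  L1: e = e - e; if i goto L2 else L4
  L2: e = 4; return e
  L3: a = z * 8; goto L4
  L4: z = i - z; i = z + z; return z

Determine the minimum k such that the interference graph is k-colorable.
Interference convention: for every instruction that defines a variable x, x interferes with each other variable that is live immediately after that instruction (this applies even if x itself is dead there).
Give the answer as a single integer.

Per-block:
  L0: def={e,i,z} ue=∅
  L1: def={e} ue={e,i}
  L2: def={e} ue=∅
  L3: def={a} ue={z}
  L4: def={i,z} ue={i,z}

Live sets:
  L0: in=∅ out={e,i,z}
  L1: in={e,i,z} out={i,z}
  L2: in=∅ out=∅
  L3: in={i,z} out={i,z}
  L4: in={i,z} out=∅

Conflict graph:
  a: {i,z}
  e: {i,z}
  i: {a,e,z}
  z: {a,e,i}

Registers:
  lower bound: {a,i,z} mutually conflict ⇒ χ ≥ 3
  assign a→R2 e→R2 i→R0 z→R1 — no edge inside a register ⇒ χ ≤ 3
  χ = 3

Answer: 3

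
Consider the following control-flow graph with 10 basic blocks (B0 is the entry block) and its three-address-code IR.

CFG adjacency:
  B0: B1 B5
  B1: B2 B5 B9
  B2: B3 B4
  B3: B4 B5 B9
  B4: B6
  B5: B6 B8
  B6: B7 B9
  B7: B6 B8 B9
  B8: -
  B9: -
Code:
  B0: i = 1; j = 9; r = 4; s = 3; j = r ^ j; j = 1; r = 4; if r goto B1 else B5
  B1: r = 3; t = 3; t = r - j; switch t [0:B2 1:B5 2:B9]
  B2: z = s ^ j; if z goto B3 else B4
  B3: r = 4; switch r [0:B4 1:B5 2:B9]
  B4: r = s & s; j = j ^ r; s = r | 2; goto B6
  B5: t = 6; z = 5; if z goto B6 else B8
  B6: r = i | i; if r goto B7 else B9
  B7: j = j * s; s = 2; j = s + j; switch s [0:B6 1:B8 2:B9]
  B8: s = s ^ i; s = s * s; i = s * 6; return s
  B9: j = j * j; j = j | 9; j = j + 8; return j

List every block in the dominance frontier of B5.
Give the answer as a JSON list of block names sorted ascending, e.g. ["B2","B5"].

Answer: ["B6", "B8"]

Derivation:
idom tree: B1←B0 B2←B1 B3←B2 B4←B2 B5←B0 B6←B0 B7←B6 B8←B0 B9←B0
Join-block Dom:
  B4: preds {B2,B3}: {B0,B1,B2} ∩ {B0,B1,B2,B3} = {B0,B1,B2}; idom=B2
  B5: preds {B0,B1,B3}: {B0} ∩ {B0,B1} ∩ {B0,B1,B2,B3} = {B0}; idom=B0
  B6: preds {B4,B5,B7}: {B0,B1,B2,B4} ∩ {B0,B5} ∩ {B0,B6,B7} = {B0}; idom=B0
  B8: preds {B5,B7}: {B0,B5} ∩ {B0,B6,B7} = {B0}; idom=B0
  B9: preds {B1,B3,B6,B7}: {B0,B1} ∩ {B0,B1,B2,B3} ∩ {B0,B6} ∩ {B0,B6,B7} = {B0}; idom=B0

DF derivation:
  B4←B2: walk · to B2
  B4←B3: walk B3 to B2
  B5←B0: walk · to B0
  B5←B1: walk B1 to B0
  B5←B3: walk B3→B2→B1 to B0
  B6←B4: walk B4→B2→B1 to B0
  B6←B5: walk B5 to B0
  B6←B7: walk B7→B6 to B0
  B8←B5: walk B5 to B0
  B8←B7: walk B7→B6 to B0
  B9←B1: walk B1 to B0
  B9←B3: walk B3→B2→B1 to B0
  B9←B6: walk B6 to B0
  B9←B7: walk B7→B6 to B0
  B0 → ∅
  B1 → {B5,B6,B9}
  B2 → {B5,B6,B9}
  B3 → {B4,B5,B9}
  B4 → {B6}
  B5 → {B6,B8}
  B6 → {B6,B8,B9}
  B7 → {B6,B8,B9}
  B8 → ∅
  B9 → ∅

DF(B5) = ["B6", "B8"]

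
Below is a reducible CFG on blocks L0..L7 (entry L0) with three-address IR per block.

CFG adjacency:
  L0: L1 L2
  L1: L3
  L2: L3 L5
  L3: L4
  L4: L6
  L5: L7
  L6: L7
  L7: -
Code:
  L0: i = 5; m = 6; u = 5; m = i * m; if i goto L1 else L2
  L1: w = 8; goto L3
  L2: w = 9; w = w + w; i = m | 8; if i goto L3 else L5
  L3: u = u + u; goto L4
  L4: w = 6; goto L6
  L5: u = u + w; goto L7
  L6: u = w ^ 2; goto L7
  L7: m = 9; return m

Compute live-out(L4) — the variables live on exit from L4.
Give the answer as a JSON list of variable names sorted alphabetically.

Block summaries:
  L0: def={i,m,u} ue=∅
  L1: def={w} ue=∅
  L2: def={i,w} ue={m}
  L3: def={u} ue={u}
  L4: def={w} ue=∅
  L5: def={u} ue={u,w}
  L6: def={u} ue={w}
  L7: def={m} ue=∅

Liveness:
  L0 li=∅ lo={m,u}
  L1 li={u} lo={u}
  L2 li={m,u} lo={u,w}
  L3 li={u} lo=∅
  L4 li=∅ lo={w}
  L5 li={u,w} lo=∅
  L6 li={w} lo=∅
  L7 li=∅ lo=∅

live-out(L4) = ["w"]

Answer: ["w"]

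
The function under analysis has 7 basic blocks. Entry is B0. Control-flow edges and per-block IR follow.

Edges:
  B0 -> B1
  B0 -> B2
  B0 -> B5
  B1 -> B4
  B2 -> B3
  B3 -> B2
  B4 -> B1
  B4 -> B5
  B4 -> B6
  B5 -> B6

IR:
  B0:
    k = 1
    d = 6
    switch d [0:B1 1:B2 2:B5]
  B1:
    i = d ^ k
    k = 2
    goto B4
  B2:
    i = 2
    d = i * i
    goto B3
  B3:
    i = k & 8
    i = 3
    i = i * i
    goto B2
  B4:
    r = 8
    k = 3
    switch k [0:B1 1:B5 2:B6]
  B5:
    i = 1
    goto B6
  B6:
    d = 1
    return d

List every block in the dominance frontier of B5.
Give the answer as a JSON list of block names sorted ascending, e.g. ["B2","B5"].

Answer: ["B6"]

Derivation:
idom tree: B1←B0 B2←B0 B3←B2 B4←B1 B5←B0 B6←B0
Dom∩ at merges:
  B1: preds {B0,B4}: {B0} ∩ {B0,B1,B4} = {B0}; idom=B0
  B2: preds {B0,B3}: {B0} ∩ {B0,B2,B3} = {B0}; idom=B0
  B5: preds {B0,B4}: {B0} ∩ {B0,B1,B4} = {B0}; idom=B0
  B6: preds {B4,B5}: {B0,B1,B4} ∩ {B0,B5} = {B0}; idom=B0

DF walk-up:
  join B1 pred B0: · stop@B0
  join B1 pred B4: B4→B1 stop@B0
  join B2 pred B0: · stop@B0
  join B2 pred B3: B3→B2 stop@B0
  join B5 pred B0: · stop@B0
  join B5 pred B4: B4→B1 stop@B0
  join B6 pred B4: B4→B1 stop@B0
  join B6 pred B5: B5 stop@B0
  B0: DF=∅
  B1: DF={B1,B5,B6}
  B2: DF={B2}
  B3: DF={B2}
  B4: DF={B1,B5,B6}
  B5: DF={B6}
  B6: DF=∅

DF(B5) = ["B6"]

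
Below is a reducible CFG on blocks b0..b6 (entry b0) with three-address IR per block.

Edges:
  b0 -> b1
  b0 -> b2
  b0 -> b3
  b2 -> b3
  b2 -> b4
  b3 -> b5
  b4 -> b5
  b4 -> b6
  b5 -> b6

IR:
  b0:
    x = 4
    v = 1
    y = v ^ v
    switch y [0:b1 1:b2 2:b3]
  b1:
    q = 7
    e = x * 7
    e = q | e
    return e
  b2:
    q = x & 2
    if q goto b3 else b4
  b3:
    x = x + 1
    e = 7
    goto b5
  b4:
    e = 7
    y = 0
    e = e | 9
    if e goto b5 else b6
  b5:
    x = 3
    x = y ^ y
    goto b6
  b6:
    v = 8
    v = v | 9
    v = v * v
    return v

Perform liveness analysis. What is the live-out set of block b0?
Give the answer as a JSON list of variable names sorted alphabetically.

def/use:
  b0: def={v,x,y} ue=∅
  b1: def={e,q} ue={x}
  b2: def={q} ue={x}
  b3: def={e,x} ue={x}
  b4: def={e,y} ue=∅
  b5: def={x} ue={y}
  b6: def={v} ue=∅

Backward fixpoint:
  b0 li=∅ lo={x,y}
  b1 li={x} lo=∅
  b2 li={x,y} lo={x,y}
  b3 li={x,y} lo={y}
  b4 li=∅ lo={y}
  b5 li={y} lo=∅
  b6 li=∅ lo=∅

live-out(b0) = ["x", "y"]

Answer: ["x", "y"]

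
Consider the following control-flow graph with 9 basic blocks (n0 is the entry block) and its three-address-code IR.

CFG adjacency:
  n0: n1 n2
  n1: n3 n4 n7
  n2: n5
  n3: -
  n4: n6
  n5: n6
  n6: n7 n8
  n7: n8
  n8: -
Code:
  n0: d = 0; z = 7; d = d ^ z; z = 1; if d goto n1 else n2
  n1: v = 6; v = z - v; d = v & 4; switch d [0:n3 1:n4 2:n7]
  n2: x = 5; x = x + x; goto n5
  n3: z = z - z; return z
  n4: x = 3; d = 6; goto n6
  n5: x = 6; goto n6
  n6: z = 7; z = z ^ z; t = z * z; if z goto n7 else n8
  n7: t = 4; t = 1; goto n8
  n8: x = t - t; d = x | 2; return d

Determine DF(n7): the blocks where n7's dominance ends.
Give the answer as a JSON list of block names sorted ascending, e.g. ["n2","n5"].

idom tree: n1←n0 n2←n0 n3←n1 n4←n1 n5←n2 n6←n0 n7←n0 n8←n0
Join-block Dom:
  n6: preds {n4,n5}: {n0,n1,n4} ∩ {n0,n2,n5} = {n0}; idom=n0
  n7: preds {n1,n6}: {n0,n1} ∩ {n0,n6} = {n0}; idom=n0
  n8: preds {n6,n7}: {n0,n6} ∩ {n0,n7} = {n0}; idom=n0

DF walk-up:
  join n6 pred n4: n4→n1 stop@n0
  join n6 pred n5: n5→n2 stop@n0
  join n7 pred n1: n1 stop@n0
  join n7 pred n6: n6 stop@n0
  join n8 pred n6: n6 stop@n0
  join n8 pred n7: n7 stop@n0
  n0: DF=∅
  n1: DF={n6,n7}
  n2: DF={n6}
  n3: DF=∅
  n4: DF={n6}
  n5: DF={n6}
  n6: DF={n7,n8}
  n7: DF={n8}
  n8: DF=∅

DF(n7) = ["n8"]

Answer: ["n8"]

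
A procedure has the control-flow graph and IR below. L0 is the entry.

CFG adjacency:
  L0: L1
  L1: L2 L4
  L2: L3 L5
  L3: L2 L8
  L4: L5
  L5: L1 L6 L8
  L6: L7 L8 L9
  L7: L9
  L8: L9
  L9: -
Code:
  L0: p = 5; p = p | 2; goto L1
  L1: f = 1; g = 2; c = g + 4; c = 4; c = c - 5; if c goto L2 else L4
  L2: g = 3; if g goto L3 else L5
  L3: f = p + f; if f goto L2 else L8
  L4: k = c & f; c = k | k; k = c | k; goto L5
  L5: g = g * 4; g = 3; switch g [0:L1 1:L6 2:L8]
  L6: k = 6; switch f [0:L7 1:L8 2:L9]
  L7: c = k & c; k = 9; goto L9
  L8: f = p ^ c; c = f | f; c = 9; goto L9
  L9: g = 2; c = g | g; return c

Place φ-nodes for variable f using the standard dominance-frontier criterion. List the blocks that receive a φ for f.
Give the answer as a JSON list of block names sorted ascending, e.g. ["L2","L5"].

idom tree: L1←L0 L2←L1 L3←L2 L4←L1 L5←L1 L6←L5 L7←L6 L8←L1 L9←L1
Join-block Dom:
  L1: preds {L0,L5}: {L0} ∩ {L0,L1,L5} = {L0}; idom=L0
  L2: preds {L1,L3}: {L0,L1} ∩ {L0,L1,L2,L3} = {L0,L1}; idom=L1
  L5: preds {L2,L4}: {L0,L1,L2} ∩ {L0,L1,L4} = {L0,L1}; idom=L1
  L8: preds {L3,L5,L6}: {L0,L1,L2,L3} ∩ {L0,L1,L5} ∩ {L0,L1,L5,L6} = {L0,L1}; idom=L1
  L9: preds {L6,L7,L8}: {L0,L1,L5,L6} ∩ {L0,L1,L5,L6,L7} ∩ {L0,L1,L8} = {L0,L1}; idom=L1

DF walk-up:
  L1←L0: walk · to L0
  L1←L5: walk L5→L1 to L0
  L2←L1: walk · to L1
  L2←L3: walk L3→L2 to L1
  L5←L2: walk L2 to L1
  L5←L4: walk L4 to L1
  L8←L3: walk L3→L2 to L1
  L8←L5: walk L5 to L1
  L8←L6: walk L6→L5 to L1
  L9←L6: walk L6→L5 to L1
  L9←L7: walk L7→L6→L5 to L1
  L9←L8: walk L8 to L1
  DF(L0)=∅
  DF(L1)={L1}
  DF(L2)={L2,L5,L8}
  DF(L3)={L2,L8}
  DF(L4)={L5}
  DF(L5)={L1,L8,L9}
  DF(L6)={L8,L9}
  DF(L7)={L9}
  DF(L8)={L9}
  DF(L9)=∅

φ for f: defs {L1,L3,L8}
  DF⁺ = {L1,L2,L5,L8,L9}

Answer: ["L1", "L2", "L5", "L8", "L9"]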